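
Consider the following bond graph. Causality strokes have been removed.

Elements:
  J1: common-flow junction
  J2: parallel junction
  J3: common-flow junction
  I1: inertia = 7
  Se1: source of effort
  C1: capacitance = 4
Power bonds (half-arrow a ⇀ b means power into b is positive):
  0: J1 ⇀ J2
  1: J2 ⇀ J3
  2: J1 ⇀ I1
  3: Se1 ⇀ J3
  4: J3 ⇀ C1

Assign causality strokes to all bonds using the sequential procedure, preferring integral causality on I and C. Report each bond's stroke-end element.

β0 stroke at J1
β1 stroke at J2
β2 stroke at I1
β3 stroke at J3
β4 stroke at J3

bond 3 stroke at J3  (Se1 (Se) sets effort on bond)
bond 2 stroke at I1  (I1: I, integral causality)
bond 0 stroke at J1  (common-f at J1 fixed by 2)
bond 1 stroke at J2  (closing 0-jn rule on J2)
bond 4 stroke at J3  (1-jn J3 has f-setter on 1)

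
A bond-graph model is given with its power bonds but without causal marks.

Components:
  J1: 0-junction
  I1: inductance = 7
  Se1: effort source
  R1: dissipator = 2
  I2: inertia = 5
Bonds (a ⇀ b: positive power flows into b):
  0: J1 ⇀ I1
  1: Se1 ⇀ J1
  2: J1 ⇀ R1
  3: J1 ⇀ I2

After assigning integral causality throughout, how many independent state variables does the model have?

bond 1 |J1  (Se1: effort source, stroke at far end)
bond 0 |I1  (J1 effort already set via bond 1)
bond 2 |R1  (0-jn J1 has e-setter on 1)
bond 3 |I2  (common-e at J1 fixed by 1)

2  (I1, I2 all integral)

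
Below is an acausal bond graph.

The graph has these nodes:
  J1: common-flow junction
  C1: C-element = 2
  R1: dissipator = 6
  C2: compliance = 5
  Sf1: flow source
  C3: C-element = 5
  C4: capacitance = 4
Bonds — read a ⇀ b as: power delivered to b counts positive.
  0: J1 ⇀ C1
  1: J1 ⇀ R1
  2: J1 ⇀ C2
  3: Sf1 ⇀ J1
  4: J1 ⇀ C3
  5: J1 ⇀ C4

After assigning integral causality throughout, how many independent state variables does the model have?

4  (C1, C2, C3, C4 all integral)

b3 →Sf1  (source Sf1 imposes f)
b0 →J1  (J1: bond 3 brought flow, rest push out)
b1 →J1  (1-jn J1 has f-setter on 3)
b2 →J1  (J1 flow already set via bond 3)
b4 →J1  (1-jn J1 has f-setter on 3)
b5 →J1  (common-f at J1 fixed by 3)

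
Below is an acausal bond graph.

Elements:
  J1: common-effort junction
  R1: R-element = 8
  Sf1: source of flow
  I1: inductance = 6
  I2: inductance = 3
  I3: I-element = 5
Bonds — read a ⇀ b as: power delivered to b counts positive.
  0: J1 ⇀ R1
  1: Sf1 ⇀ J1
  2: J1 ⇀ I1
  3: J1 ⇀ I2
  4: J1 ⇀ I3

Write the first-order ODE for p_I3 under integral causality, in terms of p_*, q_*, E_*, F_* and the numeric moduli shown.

β1 stroke→Sf1  (Sf1 fixes flow; stroke at Sf1)
β2 stroke→I1  (I1 outputs flow p/I1)
β3 stroke→I2  (prefer integral on I2)
β4 stroke→I3  (prefer integral on I3)
β0 stroke→J1  (only one effort-in slot at J1)

dp_I3/dt = 8*F_Sf1 - 4*p_I1/3 - 8*p_I2/3 - 8*p_I3/5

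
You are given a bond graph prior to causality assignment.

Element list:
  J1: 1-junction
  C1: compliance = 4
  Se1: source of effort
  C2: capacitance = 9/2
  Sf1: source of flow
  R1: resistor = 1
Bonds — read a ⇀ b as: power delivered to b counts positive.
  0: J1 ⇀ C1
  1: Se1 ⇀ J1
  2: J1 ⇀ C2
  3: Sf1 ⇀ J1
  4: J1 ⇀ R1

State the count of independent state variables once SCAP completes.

β1 stroke at J1  (Se1 (Se) sets effort on bond)
β3 stroke at Sf1  (source Sf1 imposes f)
β0 stroke at J1  (J1 flow already set via bond 3)
β2 stroke at J1  (common-f at J1 fixed by 3)
β4 stroke at J1  (1-jn J1 has f-setter on 3)

2  (C1, C2 all integral)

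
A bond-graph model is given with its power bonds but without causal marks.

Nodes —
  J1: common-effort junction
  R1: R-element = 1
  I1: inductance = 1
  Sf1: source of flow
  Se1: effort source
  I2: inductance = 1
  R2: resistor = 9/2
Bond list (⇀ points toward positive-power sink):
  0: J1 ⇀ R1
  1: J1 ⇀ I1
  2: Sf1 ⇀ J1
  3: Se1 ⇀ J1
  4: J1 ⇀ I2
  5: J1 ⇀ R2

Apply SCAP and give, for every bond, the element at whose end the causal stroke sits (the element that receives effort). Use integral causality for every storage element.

bond 2 stroke at Sf1  (source Sf1 imposes f)
bond 3 stroke at J1  (Se1: effort source, stroke at far end)
bond 0 stroke at R1  (J1: bond 3 brought effort, rest push out)
bond 1 stroke at I1  (0-jn J1 has e-setter on 3)
bond 4 stroke at I2  (common-e at J1 fixed by 3)
bond 5 stroke at R2  (0-jn J1 has e-setter on 3)

#0 stroke→R1
#1 stroke→I1
#2 stroke→Sf1
#3 stroke→J1
#4 stroke→I2
#5 stroke→R2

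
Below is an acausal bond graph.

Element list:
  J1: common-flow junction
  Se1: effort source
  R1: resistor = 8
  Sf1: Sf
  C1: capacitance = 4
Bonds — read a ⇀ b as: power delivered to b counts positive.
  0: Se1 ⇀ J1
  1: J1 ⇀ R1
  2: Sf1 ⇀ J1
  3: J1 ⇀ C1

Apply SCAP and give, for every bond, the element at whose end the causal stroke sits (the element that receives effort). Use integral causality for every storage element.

b0 |J1  (source Se1 imposes e)
b2 |Sf1  (source Sf1 imposes f)
b1 |J1  (J1: bond 2 brought flow, rest push out)
b3 |J1  (common-f at J1 fixed by 2)

β0 |J1
β1 |J1
β2 |Sf1
β3 |J1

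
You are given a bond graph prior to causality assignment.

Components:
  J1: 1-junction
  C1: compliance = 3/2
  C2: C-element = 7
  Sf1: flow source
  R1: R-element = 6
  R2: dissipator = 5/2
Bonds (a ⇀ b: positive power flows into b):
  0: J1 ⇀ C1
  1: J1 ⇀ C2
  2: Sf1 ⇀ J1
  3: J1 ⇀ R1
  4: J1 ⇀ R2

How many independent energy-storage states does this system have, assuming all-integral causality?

bond 2 stroke→Sf1  (source Sf1 imposes f)
bond 0 stroke→J1  (J1: bond 2 brought flow, rest push out)
bond 1 stroke→J1  (1-jn J1 has f-setter on 2)
bond 3 stroke→J1  (1-jn J1 has f-setter on 2)
bond 4 stroke→J1  (common-f at J1 fixed by 2)

2  (C1, C2 all integral)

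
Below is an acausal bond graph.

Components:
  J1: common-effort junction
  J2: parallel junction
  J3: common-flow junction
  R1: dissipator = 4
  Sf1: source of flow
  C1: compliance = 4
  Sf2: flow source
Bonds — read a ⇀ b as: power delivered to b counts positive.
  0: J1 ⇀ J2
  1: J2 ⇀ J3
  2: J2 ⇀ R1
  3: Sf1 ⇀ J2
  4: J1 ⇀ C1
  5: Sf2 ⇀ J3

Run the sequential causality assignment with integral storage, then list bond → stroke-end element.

β0 →J2
β1 →J3
β2 →R1
β3 →Sf1
β4 →J1
β5 →Sf2

#3 →Sf1  (source Sf1 imposes f)
#5 →Sf2  (source Sf2 imposes f)
#1 →J3  (J3 flow already set via bond 5)
#4 →J1  (prefer integral on C1)
#0 →J2  (J1: bond 4 brought effort, rest push out)
#2 →R1  (0-jn J2 has e-setter on 0)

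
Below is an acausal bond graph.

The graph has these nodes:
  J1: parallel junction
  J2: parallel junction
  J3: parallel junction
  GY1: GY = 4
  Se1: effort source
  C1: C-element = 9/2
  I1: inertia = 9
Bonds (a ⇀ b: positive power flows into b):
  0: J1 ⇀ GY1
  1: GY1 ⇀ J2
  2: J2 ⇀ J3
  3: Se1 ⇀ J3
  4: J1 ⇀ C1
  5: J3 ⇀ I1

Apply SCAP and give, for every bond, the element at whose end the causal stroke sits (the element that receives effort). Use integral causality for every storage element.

β3 stroke at J3  (source Se1 imposes e)
β2 stroke at J2  (J3 effort already set via bond 3)
β5 stroke at I1  (0-jn J3 has e-setter on 3)
β1 stroke at GY1  (common-e at J2 fixed by 2)
β0 stroke at GY1  (GY GY1: same side as bond 1)
β4 stroke at J1  (J1 needs exactly one e-in)

#0 stroke→GY1
#1 stroke→GY1
#2 stroke→J2
#3 stroke→J3
#4 stroke→J1
#5 stroke→I1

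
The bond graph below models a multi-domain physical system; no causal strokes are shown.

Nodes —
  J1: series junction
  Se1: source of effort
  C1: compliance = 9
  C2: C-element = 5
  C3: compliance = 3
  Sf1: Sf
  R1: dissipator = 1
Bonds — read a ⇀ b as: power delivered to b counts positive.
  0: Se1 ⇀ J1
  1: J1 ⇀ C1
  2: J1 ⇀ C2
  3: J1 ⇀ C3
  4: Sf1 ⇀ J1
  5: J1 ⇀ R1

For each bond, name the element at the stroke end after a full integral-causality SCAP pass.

#0 stroke→J1
#1 stroke→J1
#2 stroke→J1
#3 stroke→J1
#4 stroke→Sf1
#5 stroke→J1

b0 →J1  (Se1 (Se) sets effort on bond)
b4 →Sf1  (Sf1 fixes flow; stroke at Sf1)
b1 →J1  (common-f at J1 fixed by 4)
b2 →J1  (1-jn J1 has f-setter on 4)
b3 →J1  (common-f at J1 fixed by 4)
b5 →J1  (J1: bond 4 brought flow, rest push out)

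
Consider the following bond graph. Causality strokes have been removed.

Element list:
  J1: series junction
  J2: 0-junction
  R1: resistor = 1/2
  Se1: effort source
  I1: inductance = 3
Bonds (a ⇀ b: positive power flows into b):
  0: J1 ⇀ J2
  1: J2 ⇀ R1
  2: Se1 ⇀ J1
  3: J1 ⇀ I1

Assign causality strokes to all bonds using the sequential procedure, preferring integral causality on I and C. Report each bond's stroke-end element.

β2 stroke at J1  (Se1 fixes effort; stroke away)
β3 stroke at I1  (prefer integral on I1)
β0 stroke at J1  (1-jn J1 has f-setter on 3)
β1 stroke at J2  (only one effort-in slot at J2)

#0 stroke at J1
#1 stroke at J2
#2 stroke at J1
#3 stroke at I1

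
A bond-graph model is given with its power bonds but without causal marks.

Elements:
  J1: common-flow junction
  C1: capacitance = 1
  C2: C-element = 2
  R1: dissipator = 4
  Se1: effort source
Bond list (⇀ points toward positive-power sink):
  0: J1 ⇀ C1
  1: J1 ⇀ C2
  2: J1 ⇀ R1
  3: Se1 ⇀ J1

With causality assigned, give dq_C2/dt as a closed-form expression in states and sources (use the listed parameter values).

dq_C2/dt = E_Se1/4 - q_C1/4 - q_C2/8

#3 |J1  (Se1 fixes effort; stroke away)
#0 |J1  (C1 integral (e out))
#1 |J1  (C2: C, integral causality)
#2 |R1  (closing 1-jn rule on J1)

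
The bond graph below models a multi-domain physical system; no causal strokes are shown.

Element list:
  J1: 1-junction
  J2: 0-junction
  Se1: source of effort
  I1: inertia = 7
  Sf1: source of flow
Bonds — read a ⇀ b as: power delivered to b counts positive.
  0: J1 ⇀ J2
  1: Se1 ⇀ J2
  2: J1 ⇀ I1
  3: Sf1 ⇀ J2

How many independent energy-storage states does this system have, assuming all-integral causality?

1  (I1 all integral)

β1 →J2  (Se1: effort source, stroke at far end)
β3 →Sf1  (source Sf1 imposes f)
β0 →J1  (0-jn J2 has e-setter on 1)
β2 →I1  (only one flow-in slot at J1)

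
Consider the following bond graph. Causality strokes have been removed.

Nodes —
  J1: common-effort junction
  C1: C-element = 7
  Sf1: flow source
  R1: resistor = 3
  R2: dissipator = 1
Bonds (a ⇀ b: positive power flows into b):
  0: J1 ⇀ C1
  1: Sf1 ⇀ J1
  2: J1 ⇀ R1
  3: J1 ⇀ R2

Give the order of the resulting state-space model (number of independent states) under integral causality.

#1 stroke at Sf1  (Sf1 (Sf) sets flow on bond)
#0 stroke at J1  (C1 integral (e out))
#2 stroke at R1  (common-e at J1 fixed by 0)
#3 stroke at R2  (J1: bond 0 brought effort, rest push out)

1  (C1 all integral)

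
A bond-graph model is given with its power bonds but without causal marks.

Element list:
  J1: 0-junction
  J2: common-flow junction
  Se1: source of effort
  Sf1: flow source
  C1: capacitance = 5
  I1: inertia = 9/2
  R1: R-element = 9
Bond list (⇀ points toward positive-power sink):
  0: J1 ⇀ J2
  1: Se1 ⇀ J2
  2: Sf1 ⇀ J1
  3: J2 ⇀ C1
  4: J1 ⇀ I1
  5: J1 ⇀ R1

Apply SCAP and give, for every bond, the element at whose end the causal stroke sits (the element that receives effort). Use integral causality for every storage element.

bond 1 →J2  (Se1 fixes effort; stroke away)
bond 2 →Sf1  (Sf1: flow source, stroke at near end)
bond 3 →J2  (prefer integral on C1)
bond 0 →J1  (J2: last free bond brings flow in)
bond 4 →I1  (J1: bond 0 brought effort, rest push out)
bond 5 →R1  (J1: bond 0 brought effort, rest push out)

b0 stroke at J1
b1 stroke at J2
b2 stroke at Sf1
b3 stroke at J2
b4 stroke at I1
b5 stroke at R1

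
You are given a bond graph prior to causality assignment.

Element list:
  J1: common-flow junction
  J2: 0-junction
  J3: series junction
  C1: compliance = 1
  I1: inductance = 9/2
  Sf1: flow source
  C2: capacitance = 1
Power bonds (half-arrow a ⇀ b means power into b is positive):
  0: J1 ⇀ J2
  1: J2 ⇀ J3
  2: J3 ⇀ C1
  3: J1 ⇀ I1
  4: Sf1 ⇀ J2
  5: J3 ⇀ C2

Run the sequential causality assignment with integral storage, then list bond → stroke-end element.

bond 0 stroke at J1
bond 1 stroke at J2
bond 2 stroke at J3
bond 3 stroke at I1
bond 4 stroke at Sf1
bond 5 stroke at J3

bond 4 stroke→Sf1  (Sf1 (Sf) sets flow on bond)
bond 2 stroke→J3  (C1 outputs effort q/C1)
bond 3 stroke→I1  (I1 integral (f out))
bond 0 stroke→J1  (J1: bond 3 brought flow, rest push out)
bond 1 stroke→J2  (J2: last free bond brings effort in)
bond 5 stroke→J3  (J3: bond 1 brought flow, rest push out)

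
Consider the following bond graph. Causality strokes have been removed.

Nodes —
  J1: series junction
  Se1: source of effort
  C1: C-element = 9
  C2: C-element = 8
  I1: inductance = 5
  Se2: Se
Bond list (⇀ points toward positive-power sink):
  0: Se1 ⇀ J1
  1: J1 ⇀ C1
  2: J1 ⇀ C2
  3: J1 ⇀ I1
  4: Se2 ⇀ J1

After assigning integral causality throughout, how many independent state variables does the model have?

3  (C1, C2, I1 all integral)

b0 stroke at J1  (Se1 fixes effort; stroke away)
b4 stroke at J1  (source Se2 imposes e)
b1 stroke at J1  (prefer integral on C1)
b2 stroke at J1  (C2 outputs effort q/C2)
b3 stroke at I1  (J1 needs exactly one f-in)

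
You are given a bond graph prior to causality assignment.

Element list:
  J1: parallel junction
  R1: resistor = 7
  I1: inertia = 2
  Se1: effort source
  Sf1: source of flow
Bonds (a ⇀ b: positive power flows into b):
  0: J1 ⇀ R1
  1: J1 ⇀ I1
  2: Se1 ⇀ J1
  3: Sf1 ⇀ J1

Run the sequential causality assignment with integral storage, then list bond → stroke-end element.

bond 0 stroke→R1
bond 1 stroke→I1
bond 2 stroke→J1
bond 3 stroke→Sf1

bond 2 stroke at J1  (Se1: effort source, stroke at far end)
bond 3 stroke at Sf1  (Sf1 (Sf) sets flow on bond)
bond 0 stroke at R1  (J1: bond 2 brought effort, rest push out)
bond 1 stroke at I1  (J1: bond 2 brought effort, rest push out)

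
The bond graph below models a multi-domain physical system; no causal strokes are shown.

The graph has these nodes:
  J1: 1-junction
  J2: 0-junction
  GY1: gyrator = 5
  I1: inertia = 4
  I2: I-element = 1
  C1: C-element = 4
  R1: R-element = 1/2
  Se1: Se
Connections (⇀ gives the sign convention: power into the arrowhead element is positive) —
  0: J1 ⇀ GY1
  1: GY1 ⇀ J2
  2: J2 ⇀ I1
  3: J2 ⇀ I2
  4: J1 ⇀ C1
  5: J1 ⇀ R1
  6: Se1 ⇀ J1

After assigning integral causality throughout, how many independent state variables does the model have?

3  (C1, I1, I2 all integral)

b6 |J1  (Se1: effort source, stroke at far end)
b2 |I1  (I1 outputs flow p/I1)
b3 |I2  (prefer integral on I2)
b1 |J2  (closing 0-jn rule on J2)
b0 |J1  (GY GY1: same side as bond 1)
b4 |J1  (prefer integral on C1)
b5 |R1  (J1 needs exactly one f-in)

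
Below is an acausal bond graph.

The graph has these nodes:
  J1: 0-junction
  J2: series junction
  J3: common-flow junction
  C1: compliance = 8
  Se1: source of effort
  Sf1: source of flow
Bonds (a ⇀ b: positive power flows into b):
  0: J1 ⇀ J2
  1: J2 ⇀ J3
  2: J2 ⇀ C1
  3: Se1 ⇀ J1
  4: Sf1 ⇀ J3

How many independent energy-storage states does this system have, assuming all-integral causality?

b3 stroke at J1  (Se1 (Se) sets effort on bond)
b4 stroke at Sf1  (Sf1 fixes flow; stroke at Sf1)
b0 stroke at J2  (J1 effort already set via bond 3)
b1 stroke at J3  (J3 flow already set via bond 4)
b2 stroke at J2  (1-jn J2 has f-setter on 1)

1  (C1 all integral)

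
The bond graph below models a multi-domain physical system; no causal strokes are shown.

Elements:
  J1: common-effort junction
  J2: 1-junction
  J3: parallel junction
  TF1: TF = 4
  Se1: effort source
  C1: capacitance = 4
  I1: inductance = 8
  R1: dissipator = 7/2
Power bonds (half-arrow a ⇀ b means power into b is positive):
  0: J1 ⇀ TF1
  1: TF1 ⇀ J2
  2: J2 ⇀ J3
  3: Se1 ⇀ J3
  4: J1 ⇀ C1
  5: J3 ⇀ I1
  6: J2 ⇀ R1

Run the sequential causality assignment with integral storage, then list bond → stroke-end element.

β0 |TF1
β1 |J2
β2 |J2
β3 |J3
β4 |J1
β5 |I1
β6 |R1

#3 stroke→J3  (Se1: effort source, stroke at far end)
#2 stroke→J2  (J3: bond 3 brought effort, rest push out)
#5 stroke→I1  (common-e at J3 fixed by 3)
#4 stroke→J1  (C1: C, integral causality)
#0 stroke→TF1  (J1 effort already set via bond 4)
#1 stroke→J2  (through TF1, causality passes straight; one stroke at TF1)
#6 stroke→R1  (J2 needs exactly one f-in)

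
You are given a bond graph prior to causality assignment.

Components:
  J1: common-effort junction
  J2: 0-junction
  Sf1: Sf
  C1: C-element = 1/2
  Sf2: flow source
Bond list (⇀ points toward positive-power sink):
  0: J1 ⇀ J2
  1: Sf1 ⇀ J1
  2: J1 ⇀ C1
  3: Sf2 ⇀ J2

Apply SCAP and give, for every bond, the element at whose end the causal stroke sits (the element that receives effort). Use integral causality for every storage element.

#0 stroke at J2
#1 stroke at Sf1
#2 stroke at J1
#3 stroke at Sf2

#1 |Sf1  (source Sf1 imposes f)
#3 |Sf2  (source Sf2 imposes f)
#0 |J2  (only one effort-in slot at J2)
#2 |J1  (only one effort-in slot at J1)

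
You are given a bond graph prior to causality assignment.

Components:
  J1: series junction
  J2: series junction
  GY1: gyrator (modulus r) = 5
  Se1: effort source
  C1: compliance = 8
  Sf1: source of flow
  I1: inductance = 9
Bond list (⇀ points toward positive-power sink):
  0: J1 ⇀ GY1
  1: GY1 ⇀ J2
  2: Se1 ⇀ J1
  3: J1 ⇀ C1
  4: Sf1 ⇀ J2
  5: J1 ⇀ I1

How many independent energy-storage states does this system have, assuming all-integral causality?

β2 stroke→J1  (Se1 (Se) sets effort on bond)
β4 stroke→Sf1  (Sf1 (Sf) sets flow on bond)
β1 stroke→J2  (common-f at J2 fixed by 4)
β0 stroke→J1  (GY GY1: same side as bond 1)
β3 stroke→J1  (C1 outputs effort q/C1)
β5 stroke→I1  (only one flow-in slot at J1)

2  (C1, I1 all integral)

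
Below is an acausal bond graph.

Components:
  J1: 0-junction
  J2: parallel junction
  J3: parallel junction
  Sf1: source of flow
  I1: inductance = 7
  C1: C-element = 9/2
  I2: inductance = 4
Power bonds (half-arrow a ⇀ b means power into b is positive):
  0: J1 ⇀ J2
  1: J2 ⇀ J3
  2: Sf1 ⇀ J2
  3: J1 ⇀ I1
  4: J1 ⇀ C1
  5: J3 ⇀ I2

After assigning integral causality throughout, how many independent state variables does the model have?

b2 |Sf1  (Sf1 (Sf) sets flow on bond)
b3 |I1  (I1: I, integral causality)
b4 |J1  (C1 integral (e out))
b0 |J2  (J1 effort already set via bond 4)
b1 |J3  (J2: bond 0 brought effort, rest push out)
b5 |I2  (J3 effort already set via bond 1)

3  (C1, I1, I2 all integral)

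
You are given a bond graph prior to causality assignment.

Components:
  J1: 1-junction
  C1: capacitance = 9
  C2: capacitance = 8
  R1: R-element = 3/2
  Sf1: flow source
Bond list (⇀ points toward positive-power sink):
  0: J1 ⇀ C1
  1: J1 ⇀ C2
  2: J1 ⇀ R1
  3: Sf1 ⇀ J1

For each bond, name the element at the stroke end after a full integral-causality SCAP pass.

β0 stroke→J1
β1 stroke→J1
β2 stroke→J1
β3 stroke→Sf1

#3 |Sf1  (Sf1 (Sf) sets flow on bond)
#0 |J1  (1-jn J1 has f-setter on 3)
#1 |J1  (common-f at J1 fixed by 3)
#2 |J1  (J1: bond 3 brought flow, rest push out)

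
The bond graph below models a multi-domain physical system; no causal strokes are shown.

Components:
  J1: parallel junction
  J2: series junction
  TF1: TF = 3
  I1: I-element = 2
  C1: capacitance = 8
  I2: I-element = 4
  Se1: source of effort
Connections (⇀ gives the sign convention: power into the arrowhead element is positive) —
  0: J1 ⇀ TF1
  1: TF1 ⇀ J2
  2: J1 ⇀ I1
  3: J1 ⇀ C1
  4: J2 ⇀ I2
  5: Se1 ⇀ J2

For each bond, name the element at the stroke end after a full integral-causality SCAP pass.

β0 stroke→TF1
β1 stroke→J2
β2 stroke→I1
β3 stroke→J1
β4 stroke→I2
β5 stroke→J2

β5 →J2  (source Se1 imposes e)
β2 →I1  (prefer integral on I1)
β3 →J1  (C1 integral (e out))
β0 →TF1  (common-e at J1 fixed by 3)
β1 →J2  (TF TF1: opposite of bond 0)
β4 →I2  (J2: last free bond brings flow in)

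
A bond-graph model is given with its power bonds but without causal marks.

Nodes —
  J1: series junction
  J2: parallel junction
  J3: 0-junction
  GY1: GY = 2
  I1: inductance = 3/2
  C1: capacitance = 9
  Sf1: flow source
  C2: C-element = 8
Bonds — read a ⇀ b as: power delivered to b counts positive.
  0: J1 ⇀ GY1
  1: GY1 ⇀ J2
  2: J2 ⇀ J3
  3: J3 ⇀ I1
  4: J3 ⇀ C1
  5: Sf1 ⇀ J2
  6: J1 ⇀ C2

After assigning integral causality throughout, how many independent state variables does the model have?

3  (C1, C2, I1 all integral)

β5 |Sf1  (Sf1: flow source, stroke at near end)
β3 |I1  (I1 integral (f out))
β4 |J3  (prefer integral on C1)
β2 |J2  (J3: bond 4 brought effort, rest push out)
β1 |GY1  (0-jn J2 has e-setter on 2)
β0 |GY1  (through GY1, causality inverts; strokes same side of GY1)
β6 |J1  (1-jn J1 has f-setter on 0)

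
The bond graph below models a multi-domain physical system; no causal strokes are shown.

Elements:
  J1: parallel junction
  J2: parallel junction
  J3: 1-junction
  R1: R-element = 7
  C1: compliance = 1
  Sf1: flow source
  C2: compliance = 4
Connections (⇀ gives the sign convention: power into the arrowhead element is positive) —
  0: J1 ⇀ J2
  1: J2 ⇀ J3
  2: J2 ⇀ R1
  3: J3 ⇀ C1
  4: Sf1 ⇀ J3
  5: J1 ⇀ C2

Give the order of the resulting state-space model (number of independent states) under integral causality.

bond 4 →Sf1  (Sf1 (Sf) sets flow on bond)
bond 1 →J3  (J3: bond 4 brought flow, rest push out)
bond 3 →J3  (J3: bond 4 brought flow, rest push out)
bond 5 →J1  (C2 outputs effort q/C2)
bond 0 →J2  (J1: bond 5 brought effort, rest push out)
bond 2 →R1  (0-jn J2 has e-setter on 0)

2  (C1, C2 all integral)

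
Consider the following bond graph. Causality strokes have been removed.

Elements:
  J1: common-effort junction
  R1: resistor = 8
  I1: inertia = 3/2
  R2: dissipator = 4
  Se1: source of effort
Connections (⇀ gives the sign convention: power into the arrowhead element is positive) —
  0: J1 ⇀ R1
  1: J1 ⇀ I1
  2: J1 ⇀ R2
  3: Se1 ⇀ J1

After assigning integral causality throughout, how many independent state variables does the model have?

bond 3 |J1  (Se1: effort source, stroke at far end)
bond 0 |R1  (J1 effort already set via bond 3)
bond 1 |I1  (J1 effort already set via bond 3)
bond 2 |R2  (0-jn J1 has e-setter on 3)

1  (I1 all integral)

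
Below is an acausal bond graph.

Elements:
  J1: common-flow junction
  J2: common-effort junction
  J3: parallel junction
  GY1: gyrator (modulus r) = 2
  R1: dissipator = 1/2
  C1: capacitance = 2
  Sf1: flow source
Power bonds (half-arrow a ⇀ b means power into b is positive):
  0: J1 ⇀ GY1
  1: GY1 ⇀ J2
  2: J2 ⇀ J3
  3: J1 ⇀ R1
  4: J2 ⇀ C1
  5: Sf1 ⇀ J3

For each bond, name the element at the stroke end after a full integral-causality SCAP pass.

b5 stroke at Sf1  (Sf1 fixes flow; stroke at Sf1)
b2 stroke at J3  (J3: last free bond brings effort in)
b4 stroke at J2  (prefer integral on C1)
b1 stroke at GY1  (J2 effort already set via bond 4)
b0 stroke at GY1  (GY GY1: same side as bond 1)
b3 stroke at J1  (common-f at J1 fixed by 0)

#0 |GY1
#1 |GY1
#2 |J3
#3 |J1
#4 |J2
#5 |Sf1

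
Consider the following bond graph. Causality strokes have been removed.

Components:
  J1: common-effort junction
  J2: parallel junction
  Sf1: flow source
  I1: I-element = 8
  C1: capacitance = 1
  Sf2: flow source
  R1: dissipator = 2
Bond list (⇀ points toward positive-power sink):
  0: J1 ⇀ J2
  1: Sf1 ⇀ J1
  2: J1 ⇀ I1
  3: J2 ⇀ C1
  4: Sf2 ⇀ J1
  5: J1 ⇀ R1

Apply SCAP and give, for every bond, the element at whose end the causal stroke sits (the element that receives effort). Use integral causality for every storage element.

β1 →Sf1  (source Sf1 imposes f)
β4 →Sf2  (Sf2 fixes flow; stroke at Sf2)
β2 →I1  (prefer integral on I1)
β3 →J2  (prefer integral on C1)
β0 →J1  (J2 effort already set via bond 3)
β5 →R1  (J1: bond 0 brought effort, rest push out)

#0 stroke at J1
#1 stroke at Sf1
#2 stroke at I1
#3 stroke at J2
#4 stroke at Sf2
#5 stroke at R1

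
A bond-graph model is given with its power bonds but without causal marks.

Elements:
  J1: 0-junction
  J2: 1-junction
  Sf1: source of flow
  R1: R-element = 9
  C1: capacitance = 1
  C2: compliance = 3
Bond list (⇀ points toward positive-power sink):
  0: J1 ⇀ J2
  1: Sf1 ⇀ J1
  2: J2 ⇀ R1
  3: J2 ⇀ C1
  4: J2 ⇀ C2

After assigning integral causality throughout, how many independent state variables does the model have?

2  (C1, C2 all integral)

b1 →Sf1  (Sf1: flow source, stroke at near end)
b0 →J1  (J1 needs exactly one e-in)
b2 →J2  (1-jn J2 has f-setter on 0)
b3 →J2  (1-jn J2 has f-setter on 0)
b4 →J2  (1-jn J2 has f-setter on 0)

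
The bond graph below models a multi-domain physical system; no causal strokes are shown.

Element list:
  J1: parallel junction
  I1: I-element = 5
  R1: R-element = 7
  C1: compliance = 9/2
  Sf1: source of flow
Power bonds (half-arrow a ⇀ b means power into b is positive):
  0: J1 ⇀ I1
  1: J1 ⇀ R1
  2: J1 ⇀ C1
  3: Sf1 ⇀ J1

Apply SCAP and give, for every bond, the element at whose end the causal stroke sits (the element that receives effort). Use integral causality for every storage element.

β0 |I1
β1 |R1
β2 |J1
β3 |Sf1

bond 3 |Sf1  (source Sf1 imposes f)
bond 0 |I1  (I1 integral (f out))
bond 2 |J1  (C1: C, integral causality)
bond 1 |R1  (J1: bond 2 brought effort, rest push out)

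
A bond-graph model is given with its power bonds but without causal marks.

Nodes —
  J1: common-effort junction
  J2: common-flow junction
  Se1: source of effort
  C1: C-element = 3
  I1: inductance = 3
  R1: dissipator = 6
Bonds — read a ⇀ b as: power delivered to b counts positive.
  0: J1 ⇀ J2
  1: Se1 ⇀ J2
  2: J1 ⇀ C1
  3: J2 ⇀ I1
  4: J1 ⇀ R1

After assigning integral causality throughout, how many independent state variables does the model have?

2  (C1, I1 all integral)

bond 1 →J2  (Se1: effort source, stroke at far end)
bond 2 →J1  (prefer integral on C1)
bond 0 →J2  (0-jn J1 has e-setter on 2)
bond 4 →R1  (0-jn J1 has e-setter on 2)
bond 3 →I1  (closing 1-jn rule on J2)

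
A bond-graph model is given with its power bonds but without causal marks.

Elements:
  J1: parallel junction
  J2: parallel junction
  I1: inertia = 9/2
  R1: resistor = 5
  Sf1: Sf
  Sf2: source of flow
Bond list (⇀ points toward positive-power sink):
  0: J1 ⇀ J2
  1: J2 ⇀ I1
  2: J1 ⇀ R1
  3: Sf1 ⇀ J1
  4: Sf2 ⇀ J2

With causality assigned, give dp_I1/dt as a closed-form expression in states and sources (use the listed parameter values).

dp_I1/dt = 5*F_Sf1 + 5*F_Sf2 - 10*p_I1/9

b3 stroke→Sf1  (Sf1: flow source, stroke at near end)
b4 stroke→Sf2  (Sf2 fixes flow; stroke at Sf2)
b1 stroke→I1  (I1 integral (f out))
b0 stroke→J2  (J2 needs exactly one e-in)
b2 stroke→J1  (closing 0-jn rule on J1)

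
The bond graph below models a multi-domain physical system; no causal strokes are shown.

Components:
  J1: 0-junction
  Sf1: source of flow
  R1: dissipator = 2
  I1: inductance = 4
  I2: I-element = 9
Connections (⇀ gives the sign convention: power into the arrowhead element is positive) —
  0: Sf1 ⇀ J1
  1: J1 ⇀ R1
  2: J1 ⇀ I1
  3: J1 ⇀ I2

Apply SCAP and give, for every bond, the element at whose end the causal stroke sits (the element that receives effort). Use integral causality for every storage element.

bond 0 stroke at Sf1  (Sf1: flow source, stroke at near end)
bond 2 stroke at I1  (I1 integral (f out))
bond 3 stroke at I2  (I2 outputs flow p/I2)
bond 1 stroke at J1  (only one effort-in slot at J1)

#0 stroke at Sf1
#1 stroke at J1
#2 stroke at I1
#3 stroke at I2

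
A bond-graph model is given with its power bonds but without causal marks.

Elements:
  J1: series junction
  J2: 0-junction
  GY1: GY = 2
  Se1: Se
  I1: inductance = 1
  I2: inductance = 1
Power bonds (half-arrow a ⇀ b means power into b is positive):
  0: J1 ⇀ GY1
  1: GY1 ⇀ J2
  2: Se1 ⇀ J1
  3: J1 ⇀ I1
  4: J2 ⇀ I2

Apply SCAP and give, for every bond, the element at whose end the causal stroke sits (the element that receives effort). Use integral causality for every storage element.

b0 stroke→J1
b1 stroke→J2
b2 stroke→J1
b3 stroke→I1
b4 stroke→I2

b2 →J1  (Se1 (Se) sets effort on bond)
b3 →I1  (I1 integral (f out))
b0 →J1  (common-f at J1 fixed by 3)
b1 →J2  (GY1: gyrator matches bond 0)
b4 →I2  (J2 effort already set via bond 1)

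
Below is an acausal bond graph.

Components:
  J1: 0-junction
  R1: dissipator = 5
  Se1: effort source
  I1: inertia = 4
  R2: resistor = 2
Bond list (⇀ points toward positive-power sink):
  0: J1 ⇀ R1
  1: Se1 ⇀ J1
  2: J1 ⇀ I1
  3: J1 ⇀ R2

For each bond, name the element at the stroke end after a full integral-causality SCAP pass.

#0 stroke at R1
#1 stroke at J1
#2 stroke at I1
#3 stroke at R2

bond 1 stroke at J1  (Se1 (Se) sets effort on bond)
bond 0 stroke at R1  (J1: bond 1 brought effort, rest push out)
bond 2 stroke at I1  (common-e at J1 fixed by 1)
bond 3 stroke at R2  (J1: bond 1 brought effort, rest push out)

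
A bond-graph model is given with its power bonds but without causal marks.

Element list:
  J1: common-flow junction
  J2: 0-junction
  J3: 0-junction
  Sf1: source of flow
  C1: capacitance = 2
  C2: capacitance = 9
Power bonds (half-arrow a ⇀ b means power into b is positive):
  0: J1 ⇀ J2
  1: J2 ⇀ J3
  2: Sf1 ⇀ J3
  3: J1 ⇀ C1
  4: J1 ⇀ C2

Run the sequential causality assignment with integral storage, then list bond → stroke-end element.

b0 stroke→J2
b1 stroke→J3
b2 stroke→Sf1
b3 stroke→J1
b4 stroke→J1

β2 stroke at Sf1  (source Sf1 imposes f)
β1 stroke at J3  (J3: last free bond brings effort in)
β0 stroke at J2  (J2 needs exactly one e-in)
β3 stroke at J1  (1-jn J1 has f-setter on 0)
β4 stroke at J1  (1-jn J1 has f-setter on 0)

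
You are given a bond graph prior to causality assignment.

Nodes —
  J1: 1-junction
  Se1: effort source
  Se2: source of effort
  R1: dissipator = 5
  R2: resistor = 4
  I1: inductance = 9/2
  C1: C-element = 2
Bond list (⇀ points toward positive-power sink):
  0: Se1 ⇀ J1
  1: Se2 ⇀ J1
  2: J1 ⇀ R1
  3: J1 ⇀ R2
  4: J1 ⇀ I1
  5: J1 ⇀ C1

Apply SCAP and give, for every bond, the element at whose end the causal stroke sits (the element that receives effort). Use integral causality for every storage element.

#0 →J1  (Se1: effort source, stroke at far end)
#1 →J1  (Se2 (Se) sets effort on bond)
#4 →I1  (I1: I, integral causality)
#2 →J1  (J1 flow already set via bond 4)
#3 →J1  (J1 flow already set via bond 4)
#5 →J1  (common-f at J1 fixed by 4)

β0 →J1
β1 →J1
β2 →J1
β3 →J1
β4 →I1
β5 →J1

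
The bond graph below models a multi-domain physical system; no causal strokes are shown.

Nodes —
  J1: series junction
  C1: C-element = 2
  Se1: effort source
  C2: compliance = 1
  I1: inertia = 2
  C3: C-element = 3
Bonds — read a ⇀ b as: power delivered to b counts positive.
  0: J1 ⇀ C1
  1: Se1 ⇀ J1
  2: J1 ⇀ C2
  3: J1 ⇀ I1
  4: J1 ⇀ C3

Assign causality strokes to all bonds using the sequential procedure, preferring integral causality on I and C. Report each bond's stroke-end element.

#1 stroke at J1  (Se1: effort source, stroke at far end)
#0 stroke at J1  (C1 integral (e out))
#2 stroke at J1  (C2 integral (e out))
#3 stroke at I1  (I1: I, integral causality)
#4 stroke at J1  (J1: bond 3 brought flow, rest push out)

#0 stroke at J1
#1 stroke at J1
#2 stroke at J1
#3 stroke at I1
#4 stroke at J1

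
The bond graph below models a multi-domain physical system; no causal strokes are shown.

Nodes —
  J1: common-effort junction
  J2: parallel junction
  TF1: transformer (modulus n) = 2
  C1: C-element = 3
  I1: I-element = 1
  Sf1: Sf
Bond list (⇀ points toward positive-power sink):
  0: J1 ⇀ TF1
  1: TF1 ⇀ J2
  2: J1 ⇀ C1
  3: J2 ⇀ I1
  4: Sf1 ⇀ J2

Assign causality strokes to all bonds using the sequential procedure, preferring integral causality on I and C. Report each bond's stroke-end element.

β0 →TF1
β1 →J2
β2 →J1
β3 →I1
β4 →Sf1

b4 |Sf1  (Sf1: flow source, stroke at near end)
b2 |J1  (C1 integral (e out))
b0 |TF1  (J1: bond 2 brought effort, rest push out)
b1 |J2  (TF1: transformer flips bond 0)
b3 |I1  (common-e at J2 fixed by 1)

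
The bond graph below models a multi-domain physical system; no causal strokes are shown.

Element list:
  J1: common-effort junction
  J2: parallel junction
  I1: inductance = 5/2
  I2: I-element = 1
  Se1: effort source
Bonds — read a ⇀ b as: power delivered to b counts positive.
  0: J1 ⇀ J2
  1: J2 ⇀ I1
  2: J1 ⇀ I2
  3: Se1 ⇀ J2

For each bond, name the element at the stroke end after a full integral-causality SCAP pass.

bond 0 stroke→J1
bond 1 stroke→I1
bond 2 stroke→I2
bond 3 stroke→J2

b3 |J2  (Se1 (Se) sets effort on bond)
b0 |J1  (J2 effort already set via bond 3)
b1 |I1  (J2: bond 3 brought effort, rest push out)
b2 |I2  (J1: bond 0 brought effort, rest push out)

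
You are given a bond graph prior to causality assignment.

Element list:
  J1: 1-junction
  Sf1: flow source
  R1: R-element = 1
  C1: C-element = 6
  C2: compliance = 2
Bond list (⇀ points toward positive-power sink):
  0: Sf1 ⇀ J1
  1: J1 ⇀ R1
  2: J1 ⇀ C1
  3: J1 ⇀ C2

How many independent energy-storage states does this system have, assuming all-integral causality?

#0 |Sf1  (Sf1 fixes flow; stroke at Sf1)
#1 |J1  (common-f at J1 fixed by 0)
#2 |J1  (J1 flow already set via bond 0)
#3 |J1  (common-f at J1 fixed by 0)

2  (C1, C2 all integral)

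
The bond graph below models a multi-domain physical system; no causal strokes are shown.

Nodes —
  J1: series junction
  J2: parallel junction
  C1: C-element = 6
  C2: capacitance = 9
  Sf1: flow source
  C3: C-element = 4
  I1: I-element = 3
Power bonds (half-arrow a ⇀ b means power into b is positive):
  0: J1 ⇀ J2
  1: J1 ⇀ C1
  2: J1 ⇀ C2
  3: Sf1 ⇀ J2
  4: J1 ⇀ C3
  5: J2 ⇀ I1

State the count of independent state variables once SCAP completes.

4  (C1, C2, C3, I1 all integral)

b3 stroke at Sf1  (Sf1 fixes flow; stroke at Sf1)
b1 stroke at J1  (C1 outputs effort q/C1)
b2 stroke at J1  (prefer integral on C2)
b4 stroke at J1  (prefer integral on C3)
b0 stroke at J2  (closing 1-jn rule on J1)
b5 stroke at I1  (J2 effort already set via bond 0)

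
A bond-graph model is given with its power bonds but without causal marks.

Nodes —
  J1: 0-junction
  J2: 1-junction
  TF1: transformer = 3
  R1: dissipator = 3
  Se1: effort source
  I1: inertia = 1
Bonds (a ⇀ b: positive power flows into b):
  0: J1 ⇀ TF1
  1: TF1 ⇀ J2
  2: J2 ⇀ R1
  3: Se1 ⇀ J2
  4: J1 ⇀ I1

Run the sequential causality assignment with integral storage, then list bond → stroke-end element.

#0 stroke→J1
#1 stroke→TF1
#2 stroke→J2
#3 stroke→J2
#4 stroke→I1

bond 3 stroke→J2  (Se1: effort source, stroke at far end)
bond 4 stroke→I1  (prefer integral on I1)
bond 0 stroke→J1  (closing 0-jn rule on J1)
bond 1 stroke→TF1  (TF TF1: opposite of bond 0)
bond 2 stroke→J2  (common-f at J2 fixed by 1)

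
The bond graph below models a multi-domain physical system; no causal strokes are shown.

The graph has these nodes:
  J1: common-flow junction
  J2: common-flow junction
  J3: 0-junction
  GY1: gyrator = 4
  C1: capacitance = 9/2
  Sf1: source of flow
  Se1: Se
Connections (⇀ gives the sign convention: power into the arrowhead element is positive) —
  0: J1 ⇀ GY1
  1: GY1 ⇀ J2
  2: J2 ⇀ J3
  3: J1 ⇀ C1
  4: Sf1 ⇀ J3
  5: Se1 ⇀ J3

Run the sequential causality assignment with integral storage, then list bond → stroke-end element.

b4 |Sf1  (Sf1 fixes flow; stroke at Sf1)
b5 |J3  (Se1: effort source, stroke at far end)
b2 |J2  (J3: bond 5 brought effort, rest push out)
b1 |GY1  (J2: last free bond brings flow in)
b0 |GY1  (through GY1, causality inverts; strokes same side of GY1)
b3 |J1  (common-f at J1 fixed by 0)

β0 |GY1
β1 |GY1
β2 |J2
β3 |J1
β4 |Sf1
β5 |J3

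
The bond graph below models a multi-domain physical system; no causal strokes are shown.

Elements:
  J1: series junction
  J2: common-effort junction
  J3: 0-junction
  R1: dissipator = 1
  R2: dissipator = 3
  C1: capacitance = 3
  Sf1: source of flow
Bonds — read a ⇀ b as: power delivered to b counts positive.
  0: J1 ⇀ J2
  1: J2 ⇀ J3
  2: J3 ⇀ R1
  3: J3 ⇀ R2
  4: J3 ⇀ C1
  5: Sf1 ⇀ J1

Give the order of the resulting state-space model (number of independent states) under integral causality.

b5 stroke→Sf1  (source Sf1 imposes f)
b0 stroke→J1  (J1: bond 5 brought flow, rest push out)
b1 stroke→J2  (J2 needs exactly one e-in)
b4 stroke→J3  (C1 integral (e out))
b2 stroke→R1  (J3: bond 4 brought effort, rest push out)
b3 stroke→R2  (0-jn J3 has e-setter on 4)

1  (C1 all integral)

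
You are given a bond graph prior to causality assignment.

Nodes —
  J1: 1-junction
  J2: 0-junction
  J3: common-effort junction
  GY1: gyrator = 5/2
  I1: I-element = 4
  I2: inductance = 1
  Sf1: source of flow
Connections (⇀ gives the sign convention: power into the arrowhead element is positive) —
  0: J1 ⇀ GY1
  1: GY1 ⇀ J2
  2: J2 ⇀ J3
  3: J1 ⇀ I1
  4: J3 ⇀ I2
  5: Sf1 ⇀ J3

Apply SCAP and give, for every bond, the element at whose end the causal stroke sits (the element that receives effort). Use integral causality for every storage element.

b5 |Sf1  (Sf1 fixes flow; stroke at Sf1)
b3 |I1  (prefer integral on I1)
b0 |J1  (common-f at J1 fixed by 3)
b1 |J2  (GY1: gyrator matches bond 0)
b2 |J3  (J2 effort already set via bond 1)
b4 |I2  (J3: bond 2 brought effort, rest push out)

β0 |J1
β1 |J2
β2 |J3
β3 |I1
β4 |I2
β5 |Sf1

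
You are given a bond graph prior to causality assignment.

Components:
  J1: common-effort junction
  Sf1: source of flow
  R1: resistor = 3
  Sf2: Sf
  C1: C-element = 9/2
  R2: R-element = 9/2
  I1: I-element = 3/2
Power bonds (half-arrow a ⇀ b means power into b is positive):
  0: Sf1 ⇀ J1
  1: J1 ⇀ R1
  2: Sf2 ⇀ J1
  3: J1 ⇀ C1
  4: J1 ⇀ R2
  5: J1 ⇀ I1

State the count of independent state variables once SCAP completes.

2  (C1, I1 all integral)

#0 stroke at Sf1  (source Sf1 imposes f)
#2 stroke at Sf2  (Sf2 (Sf) sets flow on bond)
#3 stroke at J1  (C1 outputs effort q/C1)
#1 stroke at R1  (0-jn J1 has e-setter on 3)
#4 stroke at R2  (0-jn J1 has e-setter on 3)
#5 stroke at I1  (J1: bond 3 brought effort, rest push out)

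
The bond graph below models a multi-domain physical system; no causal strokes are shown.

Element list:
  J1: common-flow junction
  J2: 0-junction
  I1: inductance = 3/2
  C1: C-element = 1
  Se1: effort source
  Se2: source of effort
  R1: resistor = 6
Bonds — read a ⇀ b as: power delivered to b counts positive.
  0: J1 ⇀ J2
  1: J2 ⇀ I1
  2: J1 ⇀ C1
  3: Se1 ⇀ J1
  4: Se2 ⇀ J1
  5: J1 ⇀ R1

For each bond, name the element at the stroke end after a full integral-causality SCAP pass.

bond 0 |J2
bond 1 |I1
bond 2 |J1
bond 3 |J1
bond 4 |J1
bond 5 |J1

bond 3 |J1  (source Se1 imposes e)
bond 4 |J1  (Se2: effort source, stroke at far end)
bond 1 |I1  (I1: I, integral causality)
bond 0 |J2  (J2 needs exactly one e-in)
bond 2 |J1  (J1: bond 0 brought flow, rest push out)
bond 5 |J1  (1-jn J1 has f-setter on 0)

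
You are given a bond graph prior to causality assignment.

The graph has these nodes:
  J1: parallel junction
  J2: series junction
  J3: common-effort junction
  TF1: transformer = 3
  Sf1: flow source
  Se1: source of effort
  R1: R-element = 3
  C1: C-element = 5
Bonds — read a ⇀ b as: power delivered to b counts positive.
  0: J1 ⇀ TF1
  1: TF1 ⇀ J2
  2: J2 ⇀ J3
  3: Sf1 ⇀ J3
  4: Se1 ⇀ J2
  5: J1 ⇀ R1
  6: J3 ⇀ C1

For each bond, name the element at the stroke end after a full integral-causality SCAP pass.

bond 0 →J1
bond 1 →TF1
bond 2 →J2
bond 3 →Sf1
bond 4 →J2
bond 5 →R1
bond 6 →J3

b3 stroke at Sf1  (Sf1 (Sf) sets flow on bond)
b4 stroke at J2  (Se1 fixes effort; stroke away)
b6 stroke at J3  (prefer integral on C1)
b2 stroke at J2  (0-jn J3 has e-setter on 6)
b1 stroke at TF1  (closing 1-jn rule on J2)
b0 stroke at J1  (TF1 one-in-one-out from 1)
b5 stroke at R1  (0-jn J1 has e-setter on 0)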